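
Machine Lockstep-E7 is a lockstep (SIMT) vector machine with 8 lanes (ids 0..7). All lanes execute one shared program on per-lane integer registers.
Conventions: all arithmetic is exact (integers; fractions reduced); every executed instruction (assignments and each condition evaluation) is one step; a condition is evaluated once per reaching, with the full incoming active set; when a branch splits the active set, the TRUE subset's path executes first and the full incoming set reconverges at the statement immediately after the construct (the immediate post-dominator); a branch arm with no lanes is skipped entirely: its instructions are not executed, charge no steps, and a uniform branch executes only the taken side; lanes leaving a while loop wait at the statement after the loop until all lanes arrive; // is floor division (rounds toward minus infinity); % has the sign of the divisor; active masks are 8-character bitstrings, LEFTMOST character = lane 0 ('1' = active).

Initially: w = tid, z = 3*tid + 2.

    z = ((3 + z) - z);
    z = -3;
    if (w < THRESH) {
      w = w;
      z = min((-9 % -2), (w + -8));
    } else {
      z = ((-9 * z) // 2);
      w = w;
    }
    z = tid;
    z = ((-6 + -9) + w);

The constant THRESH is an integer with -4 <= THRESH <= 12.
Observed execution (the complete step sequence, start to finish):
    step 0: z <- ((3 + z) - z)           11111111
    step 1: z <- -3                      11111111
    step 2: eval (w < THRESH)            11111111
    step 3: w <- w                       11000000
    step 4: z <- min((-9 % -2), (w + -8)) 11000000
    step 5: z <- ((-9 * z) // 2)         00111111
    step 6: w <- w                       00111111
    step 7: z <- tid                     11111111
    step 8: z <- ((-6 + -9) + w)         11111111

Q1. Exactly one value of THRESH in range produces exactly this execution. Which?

Answer: THRESH = 2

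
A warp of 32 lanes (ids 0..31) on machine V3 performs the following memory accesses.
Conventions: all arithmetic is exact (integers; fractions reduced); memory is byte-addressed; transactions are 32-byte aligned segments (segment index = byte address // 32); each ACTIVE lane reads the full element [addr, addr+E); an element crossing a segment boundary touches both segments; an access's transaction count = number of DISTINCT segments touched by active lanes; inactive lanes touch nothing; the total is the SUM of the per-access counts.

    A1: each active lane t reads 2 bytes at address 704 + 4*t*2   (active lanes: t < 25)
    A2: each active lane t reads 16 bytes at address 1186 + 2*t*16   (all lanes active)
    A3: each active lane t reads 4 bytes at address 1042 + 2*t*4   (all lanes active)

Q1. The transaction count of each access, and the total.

A1: 7 transactions
A2: 32 transactions
A3: 9 transactions

Answer: 7,32,9; total 48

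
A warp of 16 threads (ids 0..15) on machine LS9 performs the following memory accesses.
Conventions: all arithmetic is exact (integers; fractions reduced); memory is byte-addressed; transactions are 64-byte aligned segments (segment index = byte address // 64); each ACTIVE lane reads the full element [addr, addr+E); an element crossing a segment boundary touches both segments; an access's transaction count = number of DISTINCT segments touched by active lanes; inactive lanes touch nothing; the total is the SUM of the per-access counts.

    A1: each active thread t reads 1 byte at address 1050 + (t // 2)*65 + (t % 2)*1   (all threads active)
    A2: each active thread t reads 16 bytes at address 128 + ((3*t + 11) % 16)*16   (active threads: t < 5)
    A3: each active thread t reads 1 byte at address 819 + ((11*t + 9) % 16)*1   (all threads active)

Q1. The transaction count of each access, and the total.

A1: 8 transactions
A2: 4 transactions
A3: 2 transactions

Answer: 8,4,2; total 14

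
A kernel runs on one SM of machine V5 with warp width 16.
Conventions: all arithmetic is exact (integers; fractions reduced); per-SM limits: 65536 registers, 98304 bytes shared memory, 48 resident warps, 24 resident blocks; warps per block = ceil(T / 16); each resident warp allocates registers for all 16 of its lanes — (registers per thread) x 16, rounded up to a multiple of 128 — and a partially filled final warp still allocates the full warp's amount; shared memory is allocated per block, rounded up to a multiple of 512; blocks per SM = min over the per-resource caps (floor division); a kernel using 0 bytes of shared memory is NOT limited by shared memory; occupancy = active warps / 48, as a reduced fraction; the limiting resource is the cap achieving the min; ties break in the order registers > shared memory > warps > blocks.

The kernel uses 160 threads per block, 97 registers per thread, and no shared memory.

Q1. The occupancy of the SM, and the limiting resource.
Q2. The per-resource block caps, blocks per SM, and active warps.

Answer: occupancy 5/8, limited by registers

registers: 3 blocks
shared memory: no limit (kernel uses none)
warps: 4 blocks
blocks: 24 blocks

Answer: 3 blocks, 30 active warps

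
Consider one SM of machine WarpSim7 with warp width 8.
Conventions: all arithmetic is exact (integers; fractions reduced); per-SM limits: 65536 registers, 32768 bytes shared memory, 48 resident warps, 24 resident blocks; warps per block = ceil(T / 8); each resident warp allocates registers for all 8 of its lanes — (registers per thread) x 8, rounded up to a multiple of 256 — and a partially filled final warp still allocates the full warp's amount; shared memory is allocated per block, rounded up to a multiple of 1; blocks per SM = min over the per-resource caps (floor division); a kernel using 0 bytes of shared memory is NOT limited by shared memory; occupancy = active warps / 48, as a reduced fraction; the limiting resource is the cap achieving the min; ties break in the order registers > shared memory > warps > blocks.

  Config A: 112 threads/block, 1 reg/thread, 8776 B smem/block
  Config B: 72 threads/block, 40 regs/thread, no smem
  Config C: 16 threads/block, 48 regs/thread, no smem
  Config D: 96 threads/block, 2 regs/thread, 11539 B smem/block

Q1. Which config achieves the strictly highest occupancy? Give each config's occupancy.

occupancies: A 7/8, B 15/16, C 1, D 1/2

Answer: C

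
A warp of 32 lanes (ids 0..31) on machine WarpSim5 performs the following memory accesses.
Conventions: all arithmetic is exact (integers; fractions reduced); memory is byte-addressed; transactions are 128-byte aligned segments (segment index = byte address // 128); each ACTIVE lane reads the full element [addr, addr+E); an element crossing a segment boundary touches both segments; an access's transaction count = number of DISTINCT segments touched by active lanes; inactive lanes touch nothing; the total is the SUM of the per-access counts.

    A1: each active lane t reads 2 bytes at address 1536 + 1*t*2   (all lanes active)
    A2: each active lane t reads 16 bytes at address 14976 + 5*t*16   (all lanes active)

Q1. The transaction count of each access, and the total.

A1: 1 transaction
A2: 20 transactions

Answer: 1,20; total 21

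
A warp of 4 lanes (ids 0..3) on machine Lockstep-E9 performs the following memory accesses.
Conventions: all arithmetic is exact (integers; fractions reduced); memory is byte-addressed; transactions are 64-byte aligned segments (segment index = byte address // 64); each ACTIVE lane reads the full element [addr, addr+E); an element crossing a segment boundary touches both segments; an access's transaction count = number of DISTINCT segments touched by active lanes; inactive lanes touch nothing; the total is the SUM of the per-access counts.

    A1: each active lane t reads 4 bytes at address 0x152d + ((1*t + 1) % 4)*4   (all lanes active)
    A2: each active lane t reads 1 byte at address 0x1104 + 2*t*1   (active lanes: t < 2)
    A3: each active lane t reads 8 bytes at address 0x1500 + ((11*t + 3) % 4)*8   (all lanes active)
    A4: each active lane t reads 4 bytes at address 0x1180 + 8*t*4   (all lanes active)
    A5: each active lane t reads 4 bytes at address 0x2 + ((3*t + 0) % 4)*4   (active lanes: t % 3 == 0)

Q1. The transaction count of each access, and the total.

A1: 1 transaction
A2: 1 transaction
A3: 1 transaction
A4: 2 transactions
A5: 1 transaction

Answer: 1,1,1,2,1; total 6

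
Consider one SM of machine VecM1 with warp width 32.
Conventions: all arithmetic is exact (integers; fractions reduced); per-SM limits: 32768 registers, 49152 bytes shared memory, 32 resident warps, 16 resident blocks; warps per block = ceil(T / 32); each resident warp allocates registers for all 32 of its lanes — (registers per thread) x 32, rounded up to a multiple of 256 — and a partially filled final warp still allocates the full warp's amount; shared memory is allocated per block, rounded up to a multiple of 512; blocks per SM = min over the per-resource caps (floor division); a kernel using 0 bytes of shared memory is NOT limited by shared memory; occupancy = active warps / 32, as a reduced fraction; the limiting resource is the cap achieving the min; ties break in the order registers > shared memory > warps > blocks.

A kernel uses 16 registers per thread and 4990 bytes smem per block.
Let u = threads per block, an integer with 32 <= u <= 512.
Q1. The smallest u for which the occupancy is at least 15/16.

Answer: u = 97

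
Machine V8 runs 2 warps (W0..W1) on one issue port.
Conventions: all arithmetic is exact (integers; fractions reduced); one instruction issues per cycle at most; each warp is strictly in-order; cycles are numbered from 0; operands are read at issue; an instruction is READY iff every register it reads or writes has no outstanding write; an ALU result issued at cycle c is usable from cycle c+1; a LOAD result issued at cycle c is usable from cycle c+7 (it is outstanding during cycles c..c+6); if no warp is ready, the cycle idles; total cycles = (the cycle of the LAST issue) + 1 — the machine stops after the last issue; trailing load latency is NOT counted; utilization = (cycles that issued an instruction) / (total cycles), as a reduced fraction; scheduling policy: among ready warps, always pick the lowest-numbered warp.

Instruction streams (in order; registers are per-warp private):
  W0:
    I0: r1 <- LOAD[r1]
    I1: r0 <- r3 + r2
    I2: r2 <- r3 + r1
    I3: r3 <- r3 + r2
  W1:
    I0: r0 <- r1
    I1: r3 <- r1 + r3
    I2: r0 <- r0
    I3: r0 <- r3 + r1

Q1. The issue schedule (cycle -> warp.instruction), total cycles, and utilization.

cycle 0: W0.I0
cycle 1: W0.I1
cycle 2: W1.I0
cycle 3: W1.I1
cycle 4: W1.I2
cycle 5: W1.I3
cycle 6: idle
cycle 7: W0.I2
cycle 8: W0.I3

Answer: 9 cycles, utilization 8/9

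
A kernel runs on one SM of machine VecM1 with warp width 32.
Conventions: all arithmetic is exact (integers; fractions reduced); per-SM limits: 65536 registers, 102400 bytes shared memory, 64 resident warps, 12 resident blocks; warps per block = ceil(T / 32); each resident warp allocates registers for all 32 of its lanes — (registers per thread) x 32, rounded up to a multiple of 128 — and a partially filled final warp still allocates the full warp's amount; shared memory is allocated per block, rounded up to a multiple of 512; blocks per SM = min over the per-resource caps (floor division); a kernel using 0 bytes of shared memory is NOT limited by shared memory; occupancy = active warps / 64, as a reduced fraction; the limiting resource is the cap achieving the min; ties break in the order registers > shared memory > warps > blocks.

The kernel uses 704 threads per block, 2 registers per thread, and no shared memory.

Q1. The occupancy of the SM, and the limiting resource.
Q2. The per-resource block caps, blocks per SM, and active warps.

Answer: occupancy 11/16, limited by warps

registers: 23 blocks
shared memory: no limit (kernel uses none)
warps: 2 blocks
blocks: 12 blocks

Answer: 2 blocks, 44 active warps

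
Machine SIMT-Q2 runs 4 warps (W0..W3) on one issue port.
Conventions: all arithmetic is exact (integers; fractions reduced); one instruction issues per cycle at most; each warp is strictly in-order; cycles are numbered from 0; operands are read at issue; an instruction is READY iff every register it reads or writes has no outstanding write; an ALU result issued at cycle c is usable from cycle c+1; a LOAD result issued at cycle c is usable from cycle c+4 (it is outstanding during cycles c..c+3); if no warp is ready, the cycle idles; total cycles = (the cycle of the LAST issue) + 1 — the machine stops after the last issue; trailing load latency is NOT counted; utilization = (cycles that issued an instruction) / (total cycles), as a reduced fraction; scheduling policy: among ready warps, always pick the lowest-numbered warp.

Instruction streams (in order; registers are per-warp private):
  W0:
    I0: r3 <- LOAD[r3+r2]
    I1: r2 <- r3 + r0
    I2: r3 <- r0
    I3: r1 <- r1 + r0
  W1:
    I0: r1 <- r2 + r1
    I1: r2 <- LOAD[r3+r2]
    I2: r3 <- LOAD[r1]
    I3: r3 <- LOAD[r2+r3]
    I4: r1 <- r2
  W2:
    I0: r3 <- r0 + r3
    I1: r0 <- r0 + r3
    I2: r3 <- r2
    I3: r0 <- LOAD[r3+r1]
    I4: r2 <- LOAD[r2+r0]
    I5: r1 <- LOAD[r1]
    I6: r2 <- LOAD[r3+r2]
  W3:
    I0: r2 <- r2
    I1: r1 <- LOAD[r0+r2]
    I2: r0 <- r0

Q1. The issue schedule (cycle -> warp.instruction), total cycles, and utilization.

cycle 0: W0.I0
cycle 1: W1.I0
cycle 2: W1.I1
cycle 3: W1.I2
cycle 4: W0.I1
cycle 5: W0.I2
cycle 6: W0.I3
cycle 7: W1.I3
cycle 8: W1.I4
cycle 9: W2.I0
cycle 10: W2.I1
cycle 11: W2.I2
cycle 12: W2.I3
cycle 13: W3.I0
cycle 14: W3.I1
cycle 15: W3.I2
cycle 16: W2.I4
cycle 17: W2.I5
cycle 18: idle
cycle 19: idle
cycle 20: W2.I6

Answer: 21 cycles, utilization 19/21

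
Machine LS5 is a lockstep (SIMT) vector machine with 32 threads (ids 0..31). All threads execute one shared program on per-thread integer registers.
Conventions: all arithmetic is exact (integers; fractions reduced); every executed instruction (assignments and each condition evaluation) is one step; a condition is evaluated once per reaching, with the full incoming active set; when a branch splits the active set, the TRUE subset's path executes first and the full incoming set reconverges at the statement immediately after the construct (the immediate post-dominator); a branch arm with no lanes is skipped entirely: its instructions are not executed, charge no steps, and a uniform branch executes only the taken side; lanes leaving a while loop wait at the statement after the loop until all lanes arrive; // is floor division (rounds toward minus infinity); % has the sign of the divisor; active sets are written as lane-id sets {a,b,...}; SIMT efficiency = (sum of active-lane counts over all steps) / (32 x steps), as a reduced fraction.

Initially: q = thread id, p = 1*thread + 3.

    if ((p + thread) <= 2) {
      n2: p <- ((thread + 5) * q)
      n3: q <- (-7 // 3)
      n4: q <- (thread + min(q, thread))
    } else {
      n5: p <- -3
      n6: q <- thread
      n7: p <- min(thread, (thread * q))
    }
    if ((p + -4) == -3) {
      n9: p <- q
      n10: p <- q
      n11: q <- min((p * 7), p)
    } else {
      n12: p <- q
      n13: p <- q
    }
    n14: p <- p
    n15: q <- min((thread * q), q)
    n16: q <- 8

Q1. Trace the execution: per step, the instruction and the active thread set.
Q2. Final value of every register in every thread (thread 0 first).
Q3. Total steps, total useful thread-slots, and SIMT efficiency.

step 0: eval ((p + thread) <= 2)     {0,1,2,3,4,5,6,7,8,9,10,11,12,13,14,15,16,17,18,19,20,21,22,23,24,25,26,27,28,29,30,31}
step 1: p <- -3                      {0,1,2,3,4,5,6,7,8,9,10,11,12,13,14,15,16,17,18,19,20,21,22,23,24,25,26,27,28,29,30,31}
step 2: q <- thread                  {0,1,2,3,4,5,6,7,8,9,10,11,12,13,14,15,16,17,18,19,20,21,22,23,24,25,26,27,28,29,30,31}
step 3: p <- min(thread, (thread * q)) {0,1,2,3,4,5,6,7,8,9,10,11,12,13,14,15,16,17,18,19,20,21,22,23,24,25,26,27,28,29,30,31}
step 4: eval ((p + -4) == -3)        {0,1,2,3,4,5,6,7,8,9,10,11,12,13,14,15,16,17,18,19,20,21,22,23,24,25,26,27,28,29,30,31}
step 5: p <- q                       {1}
step 6: p <- q                       {1}
step 7: q <- min((p * 7), p)         {1}
step 8: p <- q                       {0,2,3,4,5,6,7,8,9,10,11,12,13,14,15,16,17,18,19,20,21,22,23,24,25,26,27,28,29,30,31}
step 9: p <- q                       {0,2,3,4,5,6,7,8,9,10,11,12,13,14,15,16,17,18,19,20,21,22,23,24,25,26,27,28,29,30,31}
step 10: p <- p                       {0,1,2,3,4,5,6,7,8,9,10,11,12,13,14,15,16,17,18,19,20,21,22,23,24,25,26,27,28,29,30,31}
step 11: q <- min((thread * q), q)    {0,1,2,3,4,5,6,7,8,9,10,11,12,13,14,15,16,17,18,19,20,21,22,23,24,25,26,27,28,29,30,31}
step 12: q <- 8                       {0,1,2,3,4,5,6,7,8,9,10,11,12,13,14,15,16,17,18,19,20,21,22,23,24,25,26,27,28,29,30,31}

Answer: 13 steps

q: 8,8,8,8,8,8,8,8,8,8,8,8,8,8,8,8,8,8,8,8,8,8,8,8,8,8,8,8,8,8,8,8
p: 0,1,2,3,4,5,6,7,8,9,10,11,12,13,14,15,16,17,18,19,20,21,22,23,24,25,26,27,28,29,30,31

steps = 13; useful = 321; efficiency = 321/416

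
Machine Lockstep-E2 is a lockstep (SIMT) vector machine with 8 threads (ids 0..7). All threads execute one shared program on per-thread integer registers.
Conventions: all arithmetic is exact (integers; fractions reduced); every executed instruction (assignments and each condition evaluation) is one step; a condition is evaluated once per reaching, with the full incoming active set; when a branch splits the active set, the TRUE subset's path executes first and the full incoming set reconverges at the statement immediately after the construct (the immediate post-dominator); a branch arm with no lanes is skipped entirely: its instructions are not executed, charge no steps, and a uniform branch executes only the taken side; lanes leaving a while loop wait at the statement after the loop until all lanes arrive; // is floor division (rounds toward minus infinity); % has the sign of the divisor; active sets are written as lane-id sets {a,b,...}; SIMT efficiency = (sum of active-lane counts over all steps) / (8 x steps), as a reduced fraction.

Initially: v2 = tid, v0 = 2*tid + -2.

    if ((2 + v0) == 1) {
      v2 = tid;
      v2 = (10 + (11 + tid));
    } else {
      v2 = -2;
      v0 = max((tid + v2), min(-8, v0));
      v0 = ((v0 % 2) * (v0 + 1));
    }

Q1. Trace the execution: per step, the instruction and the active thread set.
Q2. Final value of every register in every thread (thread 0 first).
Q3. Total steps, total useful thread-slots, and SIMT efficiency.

step 0: eval ((2 + v0) == 1)         {0,1,2,3,4,5,6,7}
step 1: v2 <- -2                     {0,1,2,3,4,5,6,7}
step 2: v0 <- max((tid + v2), min(-8, v0)) {0,1,2,3,4,5,6,7}
step 3: v0 <- ((v0 % 2) * (v0 + 1))  {0,1,2,3,4,5,6,7}

Answer: 4 steps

v2: -2,-2,-2,-2,-2,-2,-2,-2
v0: 0,0,0,2,0,4,0,6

steps = 4; useful = 32; efficiency = 32/32 = 1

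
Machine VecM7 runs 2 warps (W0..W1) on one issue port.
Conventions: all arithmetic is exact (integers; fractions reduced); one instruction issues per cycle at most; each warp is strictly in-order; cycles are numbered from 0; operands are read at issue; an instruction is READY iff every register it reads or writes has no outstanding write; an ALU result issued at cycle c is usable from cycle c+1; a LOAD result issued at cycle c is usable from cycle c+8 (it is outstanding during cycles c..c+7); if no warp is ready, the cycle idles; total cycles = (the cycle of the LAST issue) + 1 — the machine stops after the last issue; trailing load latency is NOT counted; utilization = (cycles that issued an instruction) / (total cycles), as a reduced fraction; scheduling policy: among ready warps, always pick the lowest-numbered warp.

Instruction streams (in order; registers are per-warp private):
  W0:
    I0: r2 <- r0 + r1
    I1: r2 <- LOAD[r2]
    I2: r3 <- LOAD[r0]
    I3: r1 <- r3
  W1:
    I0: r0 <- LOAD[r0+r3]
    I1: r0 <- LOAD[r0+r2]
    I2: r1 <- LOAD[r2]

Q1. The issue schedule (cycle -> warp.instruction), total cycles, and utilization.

cycle 0: W0.I0
cycle 1: W0.I1
cycle 2: W0.I2
cycle 3: W1.I0
cycle 4: idle
cycle 5: idle
cycle 6: idle
cycle 7: idle
cycle 8: idle
cycle 9: idle
cycle 10: W0.I3
cycle 11: W1.I1
cycle 12: W1.I2

Answer: 13 cycles, utilization 7/13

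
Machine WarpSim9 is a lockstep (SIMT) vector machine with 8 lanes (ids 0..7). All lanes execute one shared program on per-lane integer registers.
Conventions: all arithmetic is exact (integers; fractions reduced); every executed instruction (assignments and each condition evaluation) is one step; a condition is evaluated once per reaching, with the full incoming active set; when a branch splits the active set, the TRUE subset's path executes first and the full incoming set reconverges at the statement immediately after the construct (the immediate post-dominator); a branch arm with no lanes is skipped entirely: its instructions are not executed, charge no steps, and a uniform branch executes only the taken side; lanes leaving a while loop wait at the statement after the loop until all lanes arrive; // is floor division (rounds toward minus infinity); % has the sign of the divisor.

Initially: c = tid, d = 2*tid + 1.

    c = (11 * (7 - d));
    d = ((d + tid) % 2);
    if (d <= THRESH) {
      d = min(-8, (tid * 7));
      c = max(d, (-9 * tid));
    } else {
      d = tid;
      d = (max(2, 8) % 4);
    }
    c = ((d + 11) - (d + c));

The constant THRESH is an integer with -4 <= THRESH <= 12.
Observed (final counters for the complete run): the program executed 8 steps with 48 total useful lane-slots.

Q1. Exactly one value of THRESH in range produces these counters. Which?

Answer: THRESH = 0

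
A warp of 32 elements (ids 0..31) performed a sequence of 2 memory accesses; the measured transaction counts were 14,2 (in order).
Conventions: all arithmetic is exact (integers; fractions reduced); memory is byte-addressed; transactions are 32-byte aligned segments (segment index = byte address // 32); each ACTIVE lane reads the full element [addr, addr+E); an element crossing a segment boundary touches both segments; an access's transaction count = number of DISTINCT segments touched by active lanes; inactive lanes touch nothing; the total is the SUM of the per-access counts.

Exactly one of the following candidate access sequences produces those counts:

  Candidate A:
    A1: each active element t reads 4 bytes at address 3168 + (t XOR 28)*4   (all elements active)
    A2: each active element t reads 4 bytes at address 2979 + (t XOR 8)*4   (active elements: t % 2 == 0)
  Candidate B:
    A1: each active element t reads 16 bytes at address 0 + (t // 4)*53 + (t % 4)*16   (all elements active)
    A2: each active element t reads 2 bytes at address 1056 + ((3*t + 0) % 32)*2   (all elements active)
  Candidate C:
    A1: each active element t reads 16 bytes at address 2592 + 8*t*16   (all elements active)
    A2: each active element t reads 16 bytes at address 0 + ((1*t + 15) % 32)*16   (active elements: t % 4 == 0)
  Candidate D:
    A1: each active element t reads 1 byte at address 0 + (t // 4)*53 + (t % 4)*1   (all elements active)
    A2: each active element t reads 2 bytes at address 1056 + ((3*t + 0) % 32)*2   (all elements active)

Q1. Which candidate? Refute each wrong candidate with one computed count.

A: A1 gives 4 transactions, not 14
C: A1 gives 32 transactions, not 14
D: A1 gives 10 transactions, not 14
B: all counts match (14,2)

Answer: B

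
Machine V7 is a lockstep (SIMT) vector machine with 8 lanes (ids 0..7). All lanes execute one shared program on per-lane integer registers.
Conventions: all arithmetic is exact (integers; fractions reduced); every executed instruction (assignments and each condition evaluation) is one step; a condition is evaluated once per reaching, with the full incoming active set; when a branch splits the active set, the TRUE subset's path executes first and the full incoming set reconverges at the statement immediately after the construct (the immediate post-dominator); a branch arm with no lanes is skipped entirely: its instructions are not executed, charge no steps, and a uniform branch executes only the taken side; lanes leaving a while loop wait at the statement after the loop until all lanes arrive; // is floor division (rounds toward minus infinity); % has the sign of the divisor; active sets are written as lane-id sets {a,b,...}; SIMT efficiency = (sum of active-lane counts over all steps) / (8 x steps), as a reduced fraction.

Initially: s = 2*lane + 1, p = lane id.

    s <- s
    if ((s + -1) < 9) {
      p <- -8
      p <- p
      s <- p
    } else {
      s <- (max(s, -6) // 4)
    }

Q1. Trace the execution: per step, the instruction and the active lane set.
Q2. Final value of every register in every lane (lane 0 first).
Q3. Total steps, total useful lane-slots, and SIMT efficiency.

step 0: s <- s                       {0,1,2,3,4,5,6,7}
step 1: eval ((s + -1) < 9)          {0,1,2,3,4,5,6,7}
step 2: p <- -8                      {0,1,2,3,4}
step 3: p <- p                       {0,1,2,3,4}
step 4: s <- p                       {0,1,2,3,4}
step 5: s <- (max(s, -6) // 4)       {5,6,7}

Answer: 6 steps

s: -8,-8,-8,-8,-8,2,3,3
p: -8,-8,-8,-8,-8,5,6,7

steps = 6; useful = 34; efficiency = 34/48 = 17/24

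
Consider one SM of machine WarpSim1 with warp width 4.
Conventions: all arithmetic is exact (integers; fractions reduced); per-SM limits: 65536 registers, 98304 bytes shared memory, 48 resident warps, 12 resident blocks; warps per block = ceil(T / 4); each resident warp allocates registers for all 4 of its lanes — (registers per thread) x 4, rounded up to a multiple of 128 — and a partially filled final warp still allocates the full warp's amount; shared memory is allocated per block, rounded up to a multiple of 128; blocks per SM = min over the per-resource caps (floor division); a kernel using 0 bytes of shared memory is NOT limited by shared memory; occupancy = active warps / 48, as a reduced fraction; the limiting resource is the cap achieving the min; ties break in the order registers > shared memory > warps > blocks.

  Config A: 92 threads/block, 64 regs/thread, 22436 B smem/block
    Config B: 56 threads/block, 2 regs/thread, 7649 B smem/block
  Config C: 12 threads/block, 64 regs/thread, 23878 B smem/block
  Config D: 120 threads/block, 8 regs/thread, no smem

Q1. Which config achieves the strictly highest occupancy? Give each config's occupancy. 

occupancies: A 23/24, B 7/8, C 1/4, D 5/8

Answer: A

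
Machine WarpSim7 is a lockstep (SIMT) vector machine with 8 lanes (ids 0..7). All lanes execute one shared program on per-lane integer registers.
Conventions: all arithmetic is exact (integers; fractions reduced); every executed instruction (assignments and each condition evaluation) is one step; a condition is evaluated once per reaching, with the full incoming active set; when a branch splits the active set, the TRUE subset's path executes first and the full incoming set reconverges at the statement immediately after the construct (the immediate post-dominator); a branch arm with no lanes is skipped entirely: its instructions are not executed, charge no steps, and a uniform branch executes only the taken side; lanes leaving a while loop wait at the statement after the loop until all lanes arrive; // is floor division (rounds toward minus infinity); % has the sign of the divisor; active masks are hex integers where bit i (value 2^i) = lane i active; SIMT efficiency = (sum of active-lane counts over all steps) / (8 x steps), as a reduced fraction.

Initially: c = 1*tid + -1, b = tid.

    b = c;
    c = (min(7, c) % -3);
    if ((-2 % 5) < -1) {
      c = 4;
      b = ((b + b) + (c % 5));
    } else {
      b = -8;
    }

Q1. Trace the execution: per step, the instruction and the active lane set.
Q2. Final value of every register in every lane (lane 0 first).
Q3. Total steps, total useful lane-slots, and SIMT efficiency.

step 0: b <- c                       0xff
step 1: c <- (min(7, c) % -3)        0xff
step 2: eval ((-2 % 5) < -1)         0xff
step 3: b <- -8                      0xff

Answer: 4 steps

c: -1,0,-2,-1,0,-2,-1,0
b: -8,-8,-8,-8,-8,-8,-8,-8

steps = 4; useful = 32; efficiency = 32/32 = 1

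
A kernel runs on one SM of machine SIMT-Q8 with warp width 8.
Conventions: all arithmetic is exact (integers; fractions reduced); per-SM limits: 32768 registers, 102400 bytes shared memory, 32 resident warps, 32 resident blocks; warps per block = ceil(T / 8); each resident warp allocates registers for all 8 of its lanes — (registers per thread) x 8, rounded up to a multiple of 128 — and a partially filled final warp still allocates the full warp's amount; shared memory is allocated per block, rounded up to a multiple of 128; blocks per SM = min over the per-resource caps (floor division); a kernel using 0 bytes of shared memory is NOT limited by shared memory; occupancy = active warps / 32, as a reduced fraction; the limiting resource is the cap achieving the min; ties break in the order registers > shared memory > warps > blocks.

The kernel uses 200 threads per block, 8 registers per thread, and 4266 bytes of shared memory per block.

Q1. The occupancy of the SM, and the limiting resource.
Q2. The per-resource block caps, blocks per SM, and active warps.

Answer: occupancy 25/32, limited by warps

registers: 10 blocks
shared memory: 23 blocks
warps: 1 block
blocks: 32 blocks

Answer: 1 block, 25 active warps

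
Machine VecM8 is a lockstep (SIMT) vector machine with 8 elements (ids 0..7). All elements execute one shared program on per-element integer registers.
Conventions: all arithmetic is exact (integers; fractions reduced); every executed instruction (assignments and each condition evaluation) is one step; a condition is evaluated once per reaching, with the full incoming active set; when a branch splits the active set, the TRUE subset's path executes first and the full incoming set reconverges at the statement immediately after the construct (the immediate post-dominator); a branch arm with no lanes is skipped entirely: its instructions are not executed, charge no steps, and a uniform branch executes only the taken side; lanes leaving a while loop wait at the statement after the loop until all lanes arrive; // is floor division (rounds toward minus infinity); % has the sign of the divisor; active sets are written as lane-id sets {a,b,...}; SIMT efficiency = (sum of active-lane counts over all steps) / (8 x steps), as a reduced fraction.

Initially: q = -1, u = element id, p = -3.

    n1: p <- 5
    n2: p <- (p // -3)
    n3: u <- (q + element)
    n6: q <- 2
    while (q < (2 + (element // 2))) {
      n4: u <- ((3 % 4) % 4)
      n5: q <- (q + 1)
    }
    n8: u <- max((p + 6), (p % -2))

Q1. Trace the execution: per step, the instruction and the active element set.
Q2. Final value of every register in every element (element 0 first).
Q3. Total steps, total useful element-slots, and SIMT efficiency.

step 0: p <- 5                       {0,1,2,3,4,5,6,7}
step 1: p <- (p // -3)               {0,1,2,3,4,5,6,7}
step 2: u <- (q + element)           {0,1,2,3,4,5,6,7}
step 3: q <- 2                       {0,1,2,3,4,5,6,7}
step 4: eval (q < (2 + (element // 2))) {0,1,2,3,4,5,6,7}
step 5: u <- ((3 % 4) % 4)           {2,3,4,5,6,7}
step 6: q <- (q + 1)                 {2,3,4,5,6,7}
step 7: eval (q < (2 + (element // 2))) {2,3,4,5,6,7}
step 8: u <- ((3 % 4) % 4)           {4,5,6,7}
step 9: q <- (q + 1)                 {4,5,6,7}
step 10: eval (q < (2 + (element // 2))) {4,5,6,7}
step 11: u <- ((3 % 4) % 4)           {6,7}
step 12: q <- (q + 1)                 {6,7}
step 13: eval (q < (2 + (element // 2))) {6,7}
step 14: u <- max((p + 6), (p % -2))  {0,1,2,3,4,5,6,7}

Answer: 15 steps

q: 2,2,3,3,4,4,5,5
u: 4,4,4,4,4,4,4,4
p: -2,-2,-2,-2,-2,-2,-2,-2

steps = 15; useful = 84; efficiency = 84/120 = 7/10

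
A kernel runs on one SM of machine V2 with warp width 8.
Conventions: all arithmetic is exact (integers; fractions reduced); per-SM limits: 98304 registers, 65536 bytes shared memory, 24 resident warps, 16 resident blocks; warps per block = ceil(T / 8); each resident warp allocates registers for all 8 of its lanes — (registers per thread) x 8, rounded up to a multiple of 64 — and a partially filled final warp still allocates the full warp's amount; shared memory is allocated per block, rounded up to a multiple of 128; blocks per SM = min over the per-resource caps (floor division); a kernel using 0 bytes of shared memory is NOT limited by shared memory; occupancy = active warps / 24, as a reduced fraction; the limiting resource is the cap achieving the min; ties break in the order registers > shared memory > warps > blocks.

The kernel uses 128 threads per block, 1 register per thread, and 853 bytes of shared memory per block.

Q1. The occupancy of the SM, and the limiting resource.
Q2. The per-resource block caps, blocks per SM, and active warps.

Answer: occupancy 2/3, limited by warps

registers: 96 blocks
shared memory: 73 blocks
warps: 1 block
blocks: 16 blocks

Answer: 1 block, 16 active warps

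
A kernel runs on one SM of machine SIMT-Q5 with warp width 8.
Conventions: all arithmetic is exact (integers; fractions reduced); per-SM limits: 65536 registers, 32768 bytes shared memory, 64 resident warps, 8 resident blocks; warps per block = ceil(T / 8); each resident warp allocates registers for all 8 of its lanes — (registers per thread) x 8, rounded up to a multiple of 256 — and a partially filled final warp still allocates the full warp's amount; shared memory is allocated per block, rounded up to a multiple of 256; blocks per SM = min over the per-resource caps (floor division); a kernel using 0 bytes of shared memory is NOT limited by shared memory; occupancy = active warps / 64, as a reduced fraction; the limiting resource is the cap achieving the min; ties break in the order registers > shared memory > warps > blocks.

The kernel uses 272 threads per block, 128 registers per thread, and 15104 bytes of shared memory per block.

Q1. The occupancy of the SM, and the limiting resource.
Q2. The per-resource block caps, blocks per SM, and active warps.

Answer: occupancy 17/32, limited by registers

registers: 1 block
shared memory: 2 blocks
warps: 1 block
blocks: 8 blocks

Answer: 1 block, 34 active warps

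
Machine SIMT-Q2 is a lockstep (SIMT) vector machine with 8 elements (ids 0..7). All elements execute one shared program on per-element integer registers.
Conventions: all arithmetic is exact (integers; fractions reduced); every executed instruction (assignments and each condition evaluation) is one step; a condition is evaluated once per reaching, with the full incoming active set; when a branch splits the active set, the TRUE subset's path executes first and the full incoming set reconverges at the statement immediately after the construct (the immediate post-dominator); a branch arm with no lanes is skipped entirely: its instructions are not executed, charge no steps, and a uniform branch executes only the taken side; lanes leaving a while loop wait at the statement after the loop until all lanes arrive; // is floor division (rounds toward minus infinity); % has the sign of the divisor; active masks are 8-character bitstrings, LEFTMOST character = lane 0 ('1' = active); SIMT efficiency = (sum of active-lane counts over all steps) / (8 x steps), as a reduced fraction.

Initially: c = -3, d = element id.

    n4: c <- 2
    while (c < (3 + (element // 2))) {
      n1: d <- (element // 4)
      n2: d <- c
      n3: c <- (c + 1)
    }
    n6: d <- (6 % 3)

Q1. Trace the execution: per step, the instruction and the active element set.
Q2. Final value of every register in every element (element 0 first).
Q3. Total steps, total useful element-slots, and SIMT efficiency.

step 0: c <- 2                       11111111
step 1: eval (c < (3 + (element // 2))) 11111111
step 2: d <- (element // 4)          11111111
step 3: d <- c                       11111111
step 4: c <- (c + 1)                 11111111
step 5: eval (c < (3 + (element // 2))) 11111111
step 6: d <- (element // 4)          00111111
step 7: d <- c                       00111111
step 8: c <- (c + 1)                 00111111
step 9: eval (c < (3 + (element // 2))) 00111111
step 10: d <- (element // 4)          00001111
step 11: d <- c                       00001111
step 12: c <- (c + 1)                 00001111
step 13: eval (c < (3 + (element // 2))) 00001111
step 14: d <- (element // 4)          00000011
step 15: d <- c                       00000011
step 16: c <- (c + 1)                 00000011
step 17: eval (c < (3 + (element // 2))) 00000011
step 18: d <- (6 % 3)                 11111111

Answer: 19 steps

c: 3,3,4,4,5,5,6,6
d: 0,0,0,0,0,0,0,0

steps = 19; useful = 104; efficiency = 104/152 = 13/19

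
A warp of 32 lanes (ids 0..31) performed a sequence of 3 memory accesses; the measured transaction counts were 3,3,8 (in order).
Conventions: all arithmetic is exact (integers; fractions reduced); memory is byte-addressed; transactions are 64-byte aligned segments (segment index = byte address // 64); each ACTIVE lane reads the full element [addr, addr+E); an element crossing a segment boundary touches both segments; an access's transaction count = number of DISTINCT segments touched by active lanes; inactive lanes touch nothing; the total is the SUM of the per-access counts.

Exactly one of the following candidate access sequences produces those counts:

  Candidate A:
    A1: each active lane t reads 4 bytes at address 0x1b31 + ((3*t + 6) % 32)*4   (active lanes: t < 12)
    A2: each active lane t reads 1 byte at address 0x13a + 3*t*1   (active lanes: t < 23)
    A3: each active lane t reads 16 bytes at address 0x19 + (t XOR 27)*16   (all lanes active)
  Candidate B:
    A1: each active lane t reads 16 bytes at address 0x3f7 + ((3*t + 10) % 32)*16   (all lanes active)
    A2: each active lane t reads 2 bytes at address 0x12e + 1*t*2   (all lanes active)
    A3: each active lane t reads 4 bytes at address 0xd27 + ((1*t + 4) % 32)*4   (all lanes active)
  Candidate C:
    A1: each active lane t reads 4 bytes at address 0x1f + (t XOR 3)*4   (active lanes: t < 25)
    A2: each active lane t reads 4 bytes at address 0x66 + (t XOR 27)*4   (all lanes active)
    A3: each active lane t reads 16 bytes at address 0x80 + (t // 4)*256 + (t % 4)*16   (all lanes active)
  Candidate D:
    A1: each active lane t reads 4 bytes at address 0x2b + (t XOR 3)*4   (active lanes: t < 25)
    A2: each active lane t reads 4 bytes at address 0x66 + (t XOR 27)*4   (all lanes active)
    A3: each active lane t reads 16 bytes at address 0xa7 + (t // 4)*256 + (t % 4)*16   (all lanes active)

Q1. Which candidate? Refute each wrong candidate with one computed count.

A: A2 gives 2 transactions, not 3
B: A1 gives 9 transactions, not 3
D: A3 gives 16 transactions, not 8
C: all counts match (3,3,8)

Answer: C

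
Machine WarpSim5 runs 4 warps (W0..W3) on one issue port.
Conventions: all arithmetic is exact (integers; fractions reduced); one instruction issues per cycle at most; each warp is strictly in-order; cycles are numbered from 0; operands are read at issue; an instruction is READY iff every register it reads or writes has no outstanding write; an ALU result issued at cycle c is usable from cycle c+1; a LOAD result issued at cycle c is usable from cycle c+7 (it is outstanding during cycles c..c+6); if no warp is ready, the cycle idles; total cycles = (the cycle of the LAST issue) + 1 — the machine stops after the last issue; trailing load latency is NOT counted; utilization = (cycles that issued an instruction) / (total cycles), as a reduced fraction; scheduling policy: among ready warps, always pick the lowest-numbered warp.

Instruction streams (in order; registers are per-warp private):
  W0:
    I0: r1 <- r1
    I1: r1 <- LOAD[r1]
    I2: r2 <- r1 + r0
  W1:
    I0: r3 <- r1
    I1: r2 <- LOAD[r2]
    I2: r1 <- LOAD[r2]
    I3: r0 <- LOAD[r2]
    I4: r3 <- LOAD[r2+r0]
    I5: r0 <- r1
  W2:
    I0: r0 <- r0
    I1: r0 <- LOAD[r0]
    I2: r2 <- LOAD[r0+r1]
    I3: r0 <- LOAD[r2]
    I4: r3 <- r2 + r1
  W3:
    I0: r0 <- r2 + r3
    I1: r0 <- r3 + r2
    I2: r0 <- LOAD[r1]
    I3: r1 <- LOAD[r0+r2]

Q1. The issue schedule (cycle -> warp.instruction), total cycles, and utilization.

cycle 0: W0.I0
cycle 1: W0.I1
cycle 2: W1.I0
cycle 3: W1.I1
cycle 4: W2.I0
cycle 5: W2.I1
cycle 6: W3.I0
cycle 7: W3.I1
cycle 8: W0.I2
cycle 9: W3.I2
cycle 10: W1.I2
cycle 11: W1.I3
cycle 12: W2.I2
cycle 13: idle
cycle 14: idle
cycle 15: idle
cycle 16: W3.I3
cycle 17: idle
cycle 18: W1.I4
cycle 19: W1.I5
cycle 20: W2.I3
cycle 21: W2.I4

Answer: 22 cycles, utilization 9/11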